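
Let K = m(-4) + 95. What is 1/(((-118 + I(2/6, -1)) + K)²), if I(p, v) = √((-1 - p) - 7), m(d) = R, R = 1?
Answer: 9/(66 - 5*I*√3)² ≈ 0.0019624 + 0.00052402*I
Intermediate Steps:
m(d) = 1
I(p, v) = √(-8 - p)
K = 96 (K = 1 + 95 = 96)
1/(((-118 + I(2/6, -1)) + K)²) = 1/(((-118 + √(-8 - 2/6)) + 96)²) = 1/(((-118 + √(-8 - 1*⅓)) + 96)²) = 1/(((-118 + √(-8 - ⅓)) + 96)²) = 1/(((-118 + √(-25/3)) + 96)²) = 1/(((-118 + 5*I*√3/3) + 96)²) = 1/((-22 + 5*I*√3/3)²) = (-22 + 5*I*√3/3)⁻²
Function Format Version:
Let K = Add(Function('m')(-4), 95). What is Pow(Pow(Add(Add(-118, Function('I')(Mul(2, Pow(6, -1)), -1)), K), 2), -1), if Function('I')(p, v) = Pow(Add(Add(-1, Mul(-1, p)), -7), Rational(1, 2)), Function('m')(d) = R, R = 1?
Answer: Mul(9, Pow(Add(66, Mul(-5, I, Pow(3, Rational(1, 2)))), -2)) ≈ Add(0.0019624, Mul(0.00052402, I))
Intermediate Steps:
Function('m')(d) = 1
Function('I')(p, v) = Pow(Add(-8, Mul(-1, p)), Rational(1, 2))
K = 96 (K = Add(1, 95) = 96)
Pow(Pow(Add(Add(-118, Function('I')(Mul(2, Pow(6, -1)), -1)), K), 2), -1) = Pow(Pow(Add(Add(-118, Pow(Add(-8, Mul(-1, Mul(2, Pow(6, -1)))), Rational(1, 2))), 96), 2), -1) = Pow(Pow(Add(Add(-118, Pow(Add(-8, Mul(-1, Mul(2, Rational(1, 6)))), Rational(1, 2))), 96), 2), -1) = Pow(Pow(Add(Add(-118, Pow(Add(-8, Mul(-1, Rational(1, 3))), Rational(1, 2))), 96), 2), -1) = Pow(Pow(Add(Add(-118, Pow(Add(-8, Rational(-1, 3)), Rational(1, 2))), 96), 2), -1) = Pow(Pow(Add(Add(-118, Pow(Rational(-25, 3), Rational(1, 2))), 96), 2), -1) = Pow(Pow(Add(Add(-118, Mul(Rational(5, 3), I, Pow(3, Rational(1, 2)))), 96), 2), -1) = Pow(Pow(Add(-22, Mul(Rational(5, 3), I, Pow(3, Rational(1, 2)))), 2), -1) = Pow(Add(-22, Mul(Rational(5, 3), I, Pow(3, Rational(1, 2)))), -2)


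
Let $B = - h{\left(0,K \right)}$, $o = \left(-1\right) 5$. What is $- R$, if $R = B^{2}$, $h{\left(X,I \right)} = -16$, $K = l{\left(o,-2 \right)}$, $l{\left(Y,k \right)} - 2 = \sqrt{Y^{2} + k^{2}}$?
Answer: $-256$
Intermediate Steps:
$o = -5$
$l{\left(Y,k \right)} = 2 + \sqrt{Y^{2} + k^{2}}$
$K = 2 + \sqrt{29}$ ($K = 2 + \sqrt{\left(-5\right)^{2} + \left(-2\right)^{2}} = 2 + \sqrt{25 + 4} = 2 + \sqrt{29} \approx 7.3852$)
$B = 16$ ($B = \left(-1\right) \left(-16\right) = 16$)
$R = 256$ ($R = 16^{2} = 256$)
$- R = \left(-1\right) 256 = -256$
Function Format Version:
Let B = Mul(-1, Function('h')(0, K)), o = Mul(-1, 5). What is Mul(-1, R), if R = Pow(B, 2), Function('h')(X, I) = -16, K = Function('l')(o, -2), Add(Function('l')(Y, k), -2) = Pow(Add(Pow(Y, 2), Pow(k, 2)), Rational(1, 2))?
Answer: -256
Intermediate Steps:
o = -5
Function('l')(Y, k) = Add(2, Pow(Add(Pow(Y, 2), Pow(k, 2)), Rational(1, 2)))
K = Add(2, Pow(29, Rational(1, 2))) (K = Add(2, Pow(Add(Pow(-5, 2), Pow(-2, 2)), Rational(1, 2))) = Add(2, Pow(Add(25, 4), Rational(1, 2))) = Add(2, Pow(29, Rational(1, 2))) ≈ 7.3852)
B = 16 (B = Mul(-1, -16) = 16)
R = 256 (R = Pow(16, 2) = 256)
Mul(-1, R) = Mul(-1, 256) = -256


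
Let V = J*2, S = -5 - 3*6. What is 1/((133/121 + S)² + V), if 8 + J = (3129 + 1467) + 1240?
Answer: 14641/177677996 ≈ 8.2402e-5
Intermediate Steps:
J = 5828 (J = -8 + ((3129 + 1467) + 1240) = -8 + (4596 + 1240) = -8 + 5836 = 5828)
S = -23 (S = -5 - 18 = -23)
V = 11656 (V = 5828*2 = 11656)
1/((133/121 + S)² + V) = 1/((133/121 - 23)² + 11656) = 1/((-2650/121)² + 11656) = 1/(7022500/14641 + 11656) = 1/(177677996/14641) = 14641/177677996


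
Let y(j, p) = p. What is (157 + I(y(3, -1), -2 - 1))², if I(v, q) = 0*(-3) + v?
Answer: 24336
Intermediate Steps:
I(v, q) = v (I(v, q) = 0 + v = v)
(157 + I(y(3, -1), -2 - 1))² = (157 - 1)² = 156² = 24336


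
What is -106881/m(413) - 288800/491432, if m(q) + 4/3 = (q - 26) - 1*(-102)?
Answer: -19749593147/89870627 ≈ -219.76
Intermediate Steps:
m(q) = 224/3 + q (m(q) = -4/3 + ((q - 26) - 1*(-102)) = -4/3 + ((-26 + q) + 102) = -4/3 + (76 + q) = 224/3 + q)
-106881/m(413) - 288800/491432 = -106881/(224/3 + 413) - 288800/491432 = -106881/1463/3 - 288800*1/491432 = -106881*3/1463 - 36100/61429 = -320643/1463 - 36100/61429 = -19749593147/89870627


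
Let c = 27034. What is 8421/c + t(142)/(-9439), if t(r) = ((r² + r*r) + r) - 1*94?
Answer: -144576995/36453418 ≈ -3.9661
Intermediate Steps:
t(r) = -94 + r + 2*r² (t(r) = ((r² + r²) + r) - 94 = (2*r² + r) - 94 = (r + 2*r²) - 94 = -94 + r + 2*r²)
8421/c + t(142)/(-9439) = 8421/27034 + (-94 + 142 + 2*142²)/(-9439) = 8421*(1/27034) + (-94 + 142 + 2*20164)*(-1/9439) = 1203/3862 + (-94 + 142 + 40328)*(-1/9439) = 1203/3862 + 40376*(-1/9439) = 1203/3862 - 40376/9439 = -144576995/36453418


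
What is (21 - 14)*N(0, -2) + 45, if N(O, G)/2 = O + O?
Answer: 45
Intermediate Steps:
N(O, G) = 4*O (N(O, G) = 2*(O + O) = 2*(2*O) = 4*O)
(21 - 14)*N(0, -2) + 45 = (21 - 14)*(4*0) + 45 = 7*0 + 45 = 0 + 45 = 45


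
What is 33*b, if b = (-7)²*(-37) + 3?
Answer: -59730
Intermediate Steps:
b = -1810 (b = 49*(-37) + 3 = -1813 + 3 = -1810)
33*b = 33*(-1810) = -59730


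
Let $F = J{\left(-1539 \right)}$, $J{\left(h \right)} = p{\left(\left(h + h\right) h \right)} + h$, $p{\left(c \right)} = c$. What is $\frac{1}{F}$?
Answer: $\frac{1}{4735503} \approx 2.1117 \cdot 10^{-7}$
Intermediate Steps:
$J{\left(h \right)} = h + 2 h^{2}$ ($J{\left(h \right)} = \left(h + h\right) h + h = 2 h h + h = 2 h^{2} + h = h + 2 h^{2}$)
$F = 4735503$ ($F = - 1539 \left(1 + 2 \left(-1539\right)\right) = - 1539 \left(1 - 3078\right) = \left(-1539\right) \left(-3077\right) = 4735503$)
$\frac{1}{F} = \frac{1}{4735503}$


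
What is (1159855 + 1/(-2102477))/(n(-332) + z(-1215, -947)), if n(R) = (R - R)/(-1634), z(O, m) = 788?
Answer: 1219284230417/828375938 ≈ 1471.9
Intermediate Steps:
n(R) = 0 (n(R) = 0*(-1/1634) = 0)
(1159855 + 1/(-2102477))/(n(-332) + z(-1215, -947)) = (1159855 + 1/(-2102477))/(0 + 788) = (1159855 - 1/2102477)/788 = (2438568460834/2102477)*(1/788) = 1219284230417/828375938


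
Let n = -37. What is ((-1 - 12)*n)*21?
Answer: 10101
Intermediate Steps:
((-1 - 12)*n)*21 = ((-1 - 12)*(-37))*21 = -13*(-37)*21 = 481*21 = 10101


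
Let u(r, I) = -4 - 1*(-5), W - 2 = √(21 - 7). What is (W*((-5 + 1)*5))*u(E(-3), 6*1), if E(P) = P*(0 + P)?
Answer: -40 - 20*√14 ≈ -114.83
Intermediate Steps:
W = 2 + √14 (W = 2 + √(21 - 7) = 2 + √14 ≈ 5.7417)
E(P) = P² (E(P) = P*P = P²)
u(r, I) = 1 (u(r, I) = -4 + 5 = 1)
(W*((-5 + 1)*5))*u(E(-3), 6*1) = ((2 + √14)*((-5 + 1)*5))*1 = ((2 + √14)*(-4*5))*1 = ((2 + √14)*(-20))*1 = (-40 - 20*√14)*1 = -40 - 20*√14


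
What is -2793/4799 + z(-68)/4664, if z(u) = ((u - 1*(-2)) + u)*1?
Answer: -6834809/11191268 ≈ -0.61073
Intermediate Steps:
z(u) = 2 + 2*u (z(u) = ((u + 2) + u)*1 = ((2 + u) + u)*1 = (2 + 2*u)*1 = 2 + 2*u)
-2793/4799 + z(-68)/4664 = -2793/4799 + (2 + 2*(-68))/4664 = -2793*1/4799 + (2 - 136)*(1/4664) = -2793/4799 - 134*1/4664 = -2793/4799 - 67/2332 = -6834809/11191268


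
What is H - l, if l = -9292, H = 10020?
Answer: 19312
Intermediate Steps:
H - l = 10020 - 1*(-9292) = 10020 + 9292 = 19312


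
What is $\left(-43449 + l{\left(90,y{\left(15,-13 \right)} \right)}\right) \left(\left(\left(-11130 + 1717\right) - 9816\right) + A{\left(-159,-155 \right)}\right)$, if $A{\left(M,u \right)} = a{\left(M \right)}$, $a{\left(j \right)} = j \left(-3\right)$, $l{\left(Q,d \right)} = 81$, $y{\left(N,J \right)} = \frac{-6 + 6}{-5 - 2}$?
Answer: $813236736$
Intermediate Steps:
$y{\left(N,J \right)} = 0$ ($y{\left(N,J \right)} = \frac{0}{-7} = 0 \left(- \frac{1}{7}\right) = 0$)
$a{\left(j \right)} = - 3 j$
$A{\left(M,u \right)} = - 3 M$
$\left(-43449 + l{\left(90,y{\left(15,-13 \right)} \right)}\right) \left(\left(\left(-11130 + 1717\right) - 9816\right) + A{\left(-159,-155 \right)}\right) = \left(-43449 + 81\right) \left(\left(\left(-11130 + 1717\right) - 9816\right) - -477\right) = - 43368 \left(\left(-9413 - 9816\right) + 477\right) = - 43368 \left(-19229 + 477\right) = \left(-43368\right) \left(-18752\right) = 813236736$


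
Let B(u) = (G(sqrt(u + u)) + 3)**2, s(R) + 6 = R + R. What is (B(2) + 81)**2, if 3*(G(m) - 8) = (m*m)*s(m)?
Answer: 1833316/81 ≈ 22634.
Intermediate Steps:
s(R) = -6 + 2*R (s(R) = -6 + (R + R) = -6 + 2*R)
G(m) = 8 + m**2*(-6 + 2*m)/3 (G(m) = 8 + ((m*m)*(-6 + 2*m))/3 = 8 + (m**2*(-6 + 2*m))/3 = 8 + m**2*(-6 + 2*m)/3)
B(u) = (11 + 4*u*(-3 + sqrt(2)*sqrt(u))/3)**2 (B(u) = ((8 + 2*(sqrt(u + u))**2*(-3 + sqrt(u + u))/3) + 3)**2 = ((8 + 2*(sqrt(2*u))**2*(-3 + sqrt(2*u))/3) + 3)**2 = ((8 + 2*(sqrt(2)*sqrt(u))**2*(-3 + sqrt(2)*sqrt(u))/3) + 3)**2 = ((8 + 2*(2*u)*(-3 + sqrt(2)*sqrt(u))/3) + 3)**2 = ((8 + 4*u*(-3 + sqrt(2)*sqrt(u))/3) + 3)**2 = (11 + 4*u*(-3 + sqrt(2)*sqrt(u))/3)**2)
(B(2) + 81)**2 = ((33 + 4*2*(-3 + sqrt(2)*sqrt(2)))**2/9 + 81)**2 = ((33 + 4*2*(-3 + 2))**2/9 + 81)**2 = ((33 + 4*2*(-1))**2/9 + 81)**2 = ((33 - 8)**2/9 + 81)**2 = ((1/9)*25**2 + 81)**2 = ((1/9)*625 + 81)**2 = (625/9 + 81)**2 = (1354/9)**2 = 1833316/81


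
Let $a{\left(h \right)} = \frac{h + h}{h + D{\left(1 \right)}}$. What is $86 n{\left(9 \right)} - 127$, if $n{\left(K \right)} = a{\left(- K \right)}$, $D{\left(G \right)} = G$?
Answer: $\frac{133}{2} \approx 66.5$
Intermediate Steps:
$a{\left(h \right)} = \frac{2 h}{1 + h}$ ($a{\left(h \right)} = \frac{h + h}{h + 1} = \frac{2 h}{1 + h}$)
$n{\left(K \right)} = - \frac{2 K}{1 - K}$ ($n{\left(K \right)} = \frac{2 \left(- K\right)}{1 - K} = - \frac{2 K}{1 - K}$)
$86 n{\left(9 \right)} - 127 = 86 \cdot 2 \cdot 9 \frac{1}{-1 + 9} - 127 = 86 \cdot 2 \cdot 9 \cdot \frac{1}{8} - 127 = 86 \cdot \frac{9}{4} - 127 = \frac{387}{2} - 127 = \frac{133}{2}$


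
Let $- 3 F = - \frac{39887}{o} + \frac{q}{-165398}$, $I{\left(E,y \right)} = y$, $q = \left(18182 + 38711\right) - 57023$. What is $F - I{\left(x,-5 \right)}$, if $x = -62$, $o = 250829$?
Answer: $\frac{314431923193}{62229922413} \approx 5.0527$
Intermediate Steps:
$q = -130$ ($q = 56893 - 57023 = -130$)
$F = \frac{3282311128}{62229922413}$ ($F = - \frac{- \frac{39887}{250829} - \frac{130}{-165398}}{3} = - \frac{\left(-39887\right) \frac{1}{250829} - - \frac{65}{82699}}{3} = - \frac{- \frac{39887}{250829} + \frac{65}{82699}}{3} = \left(- \frac{1}{3}\right) \left(- \frac{3282311128}{20743307471}\right) = \frac{3282311128}{62229922413} \approx 0.052745$)
$F - I{\left(x,-5 \right)} = \frac{3282311128}{62229922413} - -5 = \frac{3282311128}{62229922413} + 5 = \frac{314431923193}{62229922413}$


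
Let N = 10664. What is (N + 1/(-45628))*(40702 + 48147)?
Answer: 43231879073359/45628 ≈ 9.4749e+8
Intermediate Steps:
(N + 1/(-45628))*(40702 + 48147) = (10664 + 1/(-45628))*(40702 + 48147) = (10664 - 1/45628)*88849 = (486576991/45628)*88849 = 43231879073359/45628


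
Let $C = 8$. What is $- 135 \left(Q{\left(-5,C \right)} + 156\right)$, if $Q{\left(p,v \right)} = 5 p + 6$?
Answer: $-18495$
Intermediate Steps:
$Q{\left(p,v \right)} = 6 + 5 p$
$- 135 \left(Q{\left(-5,C \right)} + 156\right) = - 135 \left(\left(6 + 5 \left(-5\right)\right) + 156\right) = - 135 \left(\left(6 - 25\right) + 156\right) = - 135 \left(-19 + 156\right) = \left(-135\right) 137 = -18495$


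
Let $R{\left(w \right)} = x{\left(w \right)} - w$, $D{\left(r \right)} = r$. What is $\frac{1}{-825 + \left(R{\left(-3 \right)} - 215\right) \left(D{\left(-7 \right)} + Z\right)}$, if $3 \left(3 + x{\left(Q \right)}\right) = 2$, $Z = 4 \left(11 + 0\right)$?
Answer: $- \frac{3}{26266} \approx -0.00011422$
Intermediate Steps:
$Z = 44$ ($Z = 4 \cdot 11 = 44$)
$x{\left(Q \right)} = - \frac{7}{3}$ ($x{\left(Q \right)} = -3 + \frac{1}{3} \cdot 2 = -3 + \frac{2}{3} = - \frac{7}{3}$)
$R{\left(w \right)} = - \frac{7}{3} - w$
$\frac{1}{-825 + \left(R{\left(-3 \right)} - 215\right) \left(D{\left(-7 \right)} + Z\right)} = \frac{1}{-825 + \left(\left(- \frac{7}{3} - -3\right) - 215\right) \left(-7 + 44\right)} = \frac{1}{-825 + \left(\left(- \frac{7}{3} + 3\right) - 215\right) 37} = \frac{1}{-825 + \left(\frac{2}{3} - 215\right) 37} = \frac{1}{-825 - \frac{23791}{3}} = \frac{1}{- \frac{26266}{3}} = - \frac{3}{26266}$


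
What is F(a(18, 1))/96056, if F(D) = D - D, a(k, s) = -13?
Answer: 0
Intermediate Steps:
F(D) = 0
F(a(18, 1))/96056 = 0/96056 = 0*(1/96056) = 0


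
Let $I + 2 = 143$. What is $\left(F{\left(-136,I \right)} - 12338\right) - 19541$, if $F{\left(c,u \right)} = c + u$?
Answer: $-31874$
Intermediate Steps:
$I = 141$ ($I = -2 + 143 = 141$)
$\left(F{\left(-136,I \right)} - 12338\right) - 19541 = \left(\left(-136 + 141\right) - 12338\right) - 19541 = \left(5 - 12338\right) - 19541 = -12333 - 19541 = -31874$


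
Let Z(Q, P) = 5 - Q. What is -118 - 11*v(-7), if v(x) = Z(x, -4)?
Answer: -250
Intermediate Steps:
v(x) = 5 - x
-118 - 11*v(-7) = -118 - 11*(5 - 1*(-7)) = -118 - 11*(5 + 7) = -118 - 11*12 = -118 - 132 = -250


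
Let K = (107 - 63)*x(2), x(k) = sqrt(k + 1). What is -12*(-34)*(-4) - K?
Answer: -1632 - 44*sqrt(3) ≈ -1708.2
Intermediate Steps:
x(k) = sqrt(1 + k)
K = 44*sqrt(3) (K = (107 - 63)*sqrt(1 + 2) = 44*sqrt(3) ≈ 76.210)
-12*(-34)*(-4) - K = -12*(-34)*(-4) - 44*sqrt(3) = 408*(-4) - 44*sqrt(3) = -1632 - 44*sqrt(3)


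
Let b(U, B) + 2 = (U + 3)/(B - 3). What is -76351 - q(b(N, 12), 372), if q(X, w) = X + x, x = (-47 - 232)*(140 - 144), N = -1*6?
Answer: -232394/3 ≈ -77465.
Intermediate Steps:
N = -6
x = 1116 (x = -279*(-4) = 1116)
b(U, B) = -2 + (3 + U)/(-3 + B) (b(U, B) = -2 + (U + 3)/(B - 3) = -2 + (3 + U)/(-3 + B))
q(X, w) = 1116 + X (q(X, w) = X + 1116 = 1116 + X)
-76351 - q(b(N, 12), 372) = -76351 - (1116 + (9 - 6 - 2*12)/(-3 + 12)) = -76351 - (1116 + (9 - 6 - 24)/9) = -76351 - (1116 + (⅑)*(-21)) = -76351 - (1116 - 7/3) = -76351 - 1*3341/3 = -76351 - 3341/3 = -232394/3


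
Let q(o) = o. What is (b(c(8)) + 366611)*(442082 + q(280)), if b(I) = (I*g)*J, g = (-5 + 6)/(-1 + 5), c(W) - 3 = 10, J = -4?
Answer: 162169024476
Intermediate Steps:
c(W) = 13 (c(W) = 3 + 10 = 13)
g = 1/4 ≈ 0.25000
b(I) = -I (b(I) = (I*(1/4))*(-4) = (I/4)*(-4) = -I)
(b(c(8)) + 366611)*(442082 + q(280)) = (-1*13 + 366611)*(442082 + 280) = (-13 + 366611)*442362 = 366598*442362 = 162169024476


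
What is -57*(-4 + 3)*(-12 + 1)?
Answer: -627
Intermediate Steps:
-57*(-4 + 3)*(-12 + 1) = -(-57)*(-11) = -57*11 = -627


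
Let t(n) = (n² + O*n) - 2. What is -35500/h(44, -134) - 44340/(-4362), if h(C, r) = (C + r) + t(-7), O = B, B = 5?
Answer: 13192460/28353 ≈ 465.29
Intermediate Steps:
O = 5
t(n) = -2 + n² + 5*n (t(n) = (n² + 5*n) - 2 = -2 + n² + 5*n)
h(C, r) = 12 + C + r (h(C, r) = (C + r) + (-2 + (-7)² + 5*(-7)) = (C + r) + (-2 + 49 - 35) = (C + r) + 12 = 12 + C + r)
-35500/h(44, -134) - 44340/(-4362) = -35500/(12 + 44 - 134) - 44340/(-4362) = -35500/(-78) - 44340*(-1/4362) = -35500*(-1/78) + 7390/727 = 17750/39 + 7390/727 = 13192460/28353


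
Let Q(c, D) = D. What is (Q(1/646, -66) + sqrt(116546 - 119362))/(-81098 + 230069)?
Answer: -22/49657 + 16*I*sqrt(11)/148971 ≈ -0.00044304 + 0.00035622*I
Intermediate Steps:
(Q(1/646, -66) + sqrt(116546 - 119362))/(-81098 + 230069) = (-66 + sqrt(116546 - 119362))/(-81098 + 230069) = (-66 + sqrt(-2816))/148971 = (-66 + 16*I*sqrt(11))*(1/148971) = -22/49657 + 16*I*sqrt(11)/148971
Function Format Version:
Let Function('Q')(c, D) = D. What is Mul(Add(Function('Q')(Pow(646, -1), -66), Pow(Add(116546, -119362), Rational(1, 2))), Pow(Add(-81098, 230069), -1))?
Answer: Add(Rational(-22, 49657), Mul(Rational(16, 148971), I, Pow(11, Rational(1, 2)))) ≈ Add(-0.00044304, Mul(0.00035622, I))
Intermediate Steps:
Mul(Add(Function('Q')(Pow(646, -1), -66), Pow(Add(116546, -119362), Rational(1, 2))), Pow(Add(-81098, 230069), -1)) = Mul(Add(-66, Pow(Add(116546, -119362), Rational(1, 2))), Pow(Add(-81098, 230069), -1)) = Mul(Add(-66, Pow(-2816, Rational(1, 2))), Pow(148971, -1)) = Mul(Add(-66, Mul(16, I, Pow(11, Rational(1, 2)))), Rational(1, 148971)) = Add(Rational(-22, 49657), Mul(Rational(16, 148971), I, Pow(11, Rational(1, 2))))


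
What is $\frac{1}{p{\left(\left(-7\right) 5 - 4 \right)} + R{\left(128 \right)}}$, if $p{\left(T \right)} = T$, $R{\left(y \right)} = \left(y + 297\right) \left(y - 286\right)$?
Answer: $- \frac{1}{67189} \approx -1.4883 \cdot 10^{-5}$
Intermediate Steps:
$R{\left(y \right)} = \left(-286 + y\right) \left(297 + y\right)$ ($R{\left(y \right)} = \left(297 + y\right) \left(-286 + y\right) = \left(-286 + y\right) \left(297 + y\right)$)
$\frac{1}{p{\left(\left(-7\right) 5 - 4 \right)} + R{\left(128 \right)}} = \frac{1}{\left(\left(-7\right) 5 - 4\right) + \left(-84942 + 128^{2} + 11 \cdot 128\right)} = \frac{1}{\left(-35 - 4\right) + \left(-84942 + 16384 + 1408\right)} = \frac{1}{-39 - 67150} = \frac{1}{-67189} = - \frac{1}{67189}$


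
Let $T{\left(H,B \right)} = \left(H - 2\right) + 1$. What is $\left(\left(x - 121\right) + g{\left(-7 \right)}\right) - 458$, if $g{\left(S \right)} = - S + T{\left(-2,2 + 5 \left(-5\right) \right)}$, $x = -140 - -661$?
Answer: $-54$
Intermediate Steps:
$x = 521$ ($x = -140 + 661 = 521$)
$T{\left(H,B \right)} = -1 + H$ ($T{\left(H,B \right)} = \left(-2 + H\right) + 1 = -1 + H$)
$g{\left(S \right)} = -3 - S$ ($g{\left(S \right)} = - S - 3 = -3 - S$)
$\left(\left(x - 121\right) + g{\left(-7 \right)}\right) - 458 = \left(\left(521 - 121\right) - -4\right) - 458 = \left(400 + \left(-3 + 7\right)\right) - 458 = \left(400 + 4\right) - 458 = 404 - 458 = -54$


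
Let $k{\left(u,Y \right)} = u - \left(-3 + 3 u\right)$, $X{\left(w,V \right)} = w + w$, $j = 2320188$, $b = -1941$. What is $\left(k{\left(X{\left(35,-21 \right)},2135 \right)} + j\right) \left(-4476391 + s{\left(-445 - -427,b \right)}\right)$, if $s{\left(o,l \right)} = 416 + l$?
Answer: $-10388993493716$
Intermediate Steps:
$X{\left(w,V \right)} = 2 w$
$k{\left(u,Y \right)} = 3 - 2 u$ ($k{\left(u,Y \right)} = u - \left(-3 + 3 u\right) = 3 - 2 u$)
$\left(k{\left(X{\left(35,-21 \right)},2135 \right)} + j\right) \left(-4476391 + s{\left(-445 - -427,b \right)}\right) = \left(\left(3 - 2 \cdot 2 \cdot 35\right) + 2320188\right) \left(-4476391 + \left(416 - 1941\right)\right) = \left(\left(3 - 140\right) + 2320188\right) \left(-4476391 - 1525\right) = \left(\left(3 - 140\right) + 2320188\right) \left(-4477916\right) = \left(-137 + 2320188\right) \left(-4477916\right) = 2320051 \left(-4477916\right) = -10388993493716$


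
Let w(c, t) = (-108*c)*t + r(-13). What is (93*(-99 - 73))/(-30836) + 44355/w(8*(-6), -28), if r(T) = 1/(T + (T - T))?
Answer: 3100895988/14546705693 ≈ 0.21317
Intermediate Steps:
r(T) = 1/T (r(T) = 1/(T + 0) = 1/T)
w(c, t) = -1/13 - 108*c*t (w(c, t) = (-108*c)*t + 1/(-13) = -108*c*t - 1/13 = -1/13 - 108*c*t)
(93*(-99 - 73))/(-30836) + 44355/w(8*(-6), -28) = (93*(-99 - 73))/(-30836) + 44355/(-1/13 - 108*8*(-6)*(-28)) = (93*(-172))*(-1/30836) + 44355/(-1/13 - 108*(-48)*(-28)) = -15996*(-1/30836) + 44355/(-1/13 - 145152) = 3999/7709 + 44355/(-1886977/13) = 3999/7709 + 44355*(-13/1886977) = 3999/7709 - 576615/1886977 = 3100895988/14546705693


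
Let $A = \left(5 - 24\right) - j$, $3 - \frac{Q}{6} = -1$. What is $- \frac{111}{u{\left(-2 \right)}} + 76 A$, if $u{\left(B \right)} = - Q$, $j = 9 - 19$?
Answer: $- \frac{5435}{8} \approx -679.38$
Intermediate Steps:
$j = -10$
$Q = 24$ ($Q = 18 - -6 = 18 + 6 = 24$)
$u{\left(B \right)} = -24$ ($u{\left(B \right)} = \left(-1\right) 24 = -24$)
$A = -9$ ($A = \left(5 - 24\right) - -10 = \left(5 - 24\right) + 10 = -19 + 10 = -9$)
$- \frac{111}{u{\left(-2 \right)}} + 76 A = - \frac{111}{-24} + 76 \left(-9\right) = \left(-111\right) \left(- \frac{1}{24}\right) - 684 = \frac{37}{8} - 684 = - \frac{5435}{8}$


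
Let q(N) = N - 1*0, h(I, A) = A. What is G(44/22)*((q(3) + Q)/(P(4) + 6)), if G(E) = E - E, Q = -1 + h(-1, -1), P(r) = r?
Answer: 0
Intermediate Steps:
q(N) = N (q(N) = N + 0 = N)
Q = -2 (Q = -1 - 1 = -2)
G(E) = 0
G(44/22)*((q(3) + Q)/(P(4) + 6)) = 0*((3 - 2)/(4 + 6)) = 0*(1/10) = 0*(1*(⅒)) = 0*(⅒) = 0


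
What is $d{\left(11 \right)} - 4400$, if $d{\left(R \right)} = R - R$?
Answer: $-4400$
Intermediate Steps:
$d{\left(R \right)} = 0$
$d{\left(11 \right)} - 4400 = 0 - 4400 = -4400$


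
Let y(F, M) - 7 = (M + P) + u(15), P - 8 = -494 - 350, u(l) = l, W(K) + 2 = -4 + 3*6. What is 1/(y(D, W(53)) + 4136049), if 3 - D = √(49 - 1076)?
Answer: 1/4135247 ≈ 2.4182e-7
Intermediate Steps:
W(K) = 12 (W(K) = -2 + (-4 + 3*6) = -2 + (-4 + 18) = -2 + 14 = 12)
D = 3 - I*√1027 (D = 3 - √(49 - 1076) = 3 - √(-1027) = 3 - I*√1027 ≈ 3.0 - 32.047*I)
P = -836 (P = 8 + (-494 - 350) = 8 - 844 = -836)
y(F, M) = -814 + M (y(F, M) = 7 + ((M - 836) + 15) = 7 + ((-836 + M) + 15) = 7 + (-821 + M) = -814 + M)
1/(y(D, W(53)) + 4136049) = 1/((-814 + 12) + 4136049) = 1/(-802 + 4136049) = 1/4135247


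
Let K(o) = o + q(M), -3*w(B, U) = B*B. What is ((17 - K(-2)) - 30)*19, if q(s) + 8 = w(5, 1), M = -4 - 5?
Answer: 304/3 ≈ 101.33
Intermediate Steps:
w(B, U) = -B**2/3 (w(B, U) = -B*B/3 = -B**2/3)
M = -9
q(s) = -49/3 (q(s) = -8 - 1/3*5**2 = -8 - 1/3*25 = -8 - 25/3 = -49/3)
K(o) = -49/3 + o (K(o) = o - 49/3 = -49/3 + o)
((17 - K(-2)) - 30)*19 = ((17 - (-49/3 - 2)) - 30)*19 = ((17 - 1*(-55/3)) - 30)*19 = ((17 + 55/3) - 30)*19 = (106/3 - 30)*19 = (16/3)*19 = 304/3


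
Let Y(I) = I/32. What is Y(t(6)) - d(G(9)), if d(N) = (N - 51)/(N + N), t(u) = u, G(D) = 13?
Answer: 343/208 ≈ 1.6490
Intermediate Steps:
d(N) = (-51 + N)/(2*N) (d(N) = (-51 + N)/((2*N)) = (-51 + N)*(1/(2*N)) = (-51 + N)/(2*N))
Y(I) = I/32 (Y(I) = I*(1/32) = I/32)
Y(t(6)) - d(G(9)) = (1/32)*6 - (-51 + 13)/(2*13) = 3/16 - (-38)/(2*13) = 3/16 - 1*(-19/13) = 3/16 + 19/13 = 343/208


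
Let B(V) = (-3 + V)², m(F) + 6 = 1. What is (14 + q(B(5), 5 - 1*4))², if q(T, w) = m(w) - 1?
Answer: 64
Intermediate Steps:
m(F) = -5 (m(F) = -6 + 1 = -5)
q(T, w) = -6 (q(T, w) = -5 - 1 = -6)
(14 + q(B(5), 5 - 1*4))² = (14 - 6)² = 8² = 64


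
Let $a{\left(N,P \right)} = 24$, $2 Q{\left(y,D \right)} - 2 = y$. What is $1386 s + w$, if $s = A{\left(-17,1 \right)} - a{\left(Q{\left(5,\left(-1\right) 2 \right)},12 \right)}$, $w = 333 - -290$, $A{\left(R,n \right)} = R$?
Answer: $-56203$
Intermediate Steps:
$w = 623$ ($w = 333 + 290 = 623$)
$Q{\left(y,D \right)} = 1 + \frac{y}{2}$
$s = -41$ ($s = -17 - 24 = -41$)
$1386 s + w = 1386 \left(-41\right) + 623 = -56826 + 623 = -56203$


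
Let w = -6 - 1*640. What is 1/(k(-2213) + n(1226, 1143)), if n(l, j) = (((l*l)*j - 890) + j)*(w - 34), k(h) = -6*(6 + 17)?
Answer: -1/1168250962418 ≈ -8.5598e-13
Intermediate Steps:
w = -646 (w = -6 - 640 = -646)
k(h) = -138 (k(h) = -6*23 = -138)
n(l, j) = 605200 - 680*j - 680*j*l**2 (n(l, j) = (((l*l)*j - 890) + j)*(-646 - 34) = ((l**2*j - 890) + j)*(-680) = ((j*l**2 - 890) + j)*(-680) = ((-890 + j*l**2) + j)*(-680) = (-890 + j + j*l**2)*(-680) = 605200 - 680*j - 680*j*l**2)
1/(k(-2213) + n(1226, 1143)) = 1/(-138 + (605200 - 680*1143 - 680*1143*1226**2)) = 1/(-138 + (605200 - 777240 - 680*1143*1503076)) = 1/(-138 + (605200 - 777240 - 1168250790240)) = 1/(-138 - 1168250962280) = 1/(-1168250962418) = -1/1168250962418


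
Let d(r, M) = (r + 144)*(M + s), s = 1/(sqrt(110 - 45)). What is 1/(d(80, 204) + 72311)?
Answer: 7670455/905167333009 - 224*sqrt(65)/905167333009 ≈ 8.4721e-6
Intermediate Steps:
s = sqrt(65)/65 (s = 1/(sqrt(65)) = sqrt(65)/65 ≈ 0.12403)
d(r, M) = (144 + r)*(M + sqrt(65)/65) (d(r, M) = (r + 144)*(M + sqrt(65)/65) = (144 + r)*(M + sqrt(65)/65))
1/(d(80, 204) + 72311) = 1/((144*204 + 144*sqrt(65)/65 + 204*80 + (1/65)*80*sqrt(65)) + 72311) = 1/((29376 + 144*sqrt(65)/65 + 16320 + 16*sqrt(65)/13) + 72311) = 1/((45696 + 224*sqrt(65)/65) + 72311) = 1/(118007 + 224*sqrt(65)/65)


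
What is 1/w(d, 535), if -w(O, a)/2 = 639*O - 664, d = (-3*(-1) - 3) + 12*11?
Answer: -1/167368 ≈ -5.9749e-6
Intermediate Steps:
d = 132 (d = (3 - 3) + 132 = 0 + 132 = 132)
w(O, a) = 1328 - 1278*O (w(O, a) = -2*(639*O - 664) = -2*(-664 + 639*O) = 1328 - 1278*O)
1/w(d, 535) = 1/(1328 - 1278*132) = 1/(1328 - 168696) = 1/(-167368) = -1/167368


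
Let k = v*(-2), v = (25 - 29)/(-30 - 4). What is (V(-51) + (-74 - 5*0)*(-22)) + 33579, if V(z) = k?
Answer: 598515/17 ≈ 35207.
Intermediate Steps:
v = 2/17 (v = -4/(-34) = -4*(-1/34) = 2/17 ≈ 0.11765)
k = -4/17 (k = (2/17)*(-2) = -4/17 ≈ -0.23529)
V(z) = -4/17
(V(-51) + (-74 - 5*0)*(-22)) + 33579 = (-4/17 + (-74 - 5*0)*(-22)) + 33579 = (-4/17 + (-74 + 0)*(-22)) + 33579 = (-4/17 - 74*(-22)) + 33579 = (-4/17 + 1628) + 33579 = 27672/17 + 33579 = 598515/17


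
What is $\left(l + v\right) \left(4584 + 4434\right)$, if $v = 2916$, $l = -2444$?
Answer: $4256496$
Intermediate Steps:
$\left(l + v\right) \left(4584 + 4434\right) = \left(-2444 + 2916\right) \left(4584 + 4434\right) = 472 \cdot 9018 = 4256496$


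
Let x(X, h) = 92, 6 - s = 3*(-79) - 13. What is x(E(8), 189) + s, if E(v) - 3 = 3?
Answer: 348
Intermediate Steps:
E(v) = 6 (E(v) = 3 + 3 = 6)
s = 256 (s = 6 - (3*(-79) - 13) = 6 - (-237 - 13) = 6 - 1*(-250) = 6 + 250 = 256)
x(E(8), 189) + s = 92 + 256 = 348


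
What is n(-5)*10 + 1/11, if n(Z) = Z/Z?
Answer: 111/11 ≈ 10.091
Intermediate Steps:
n(Z) = 1
n(-5)*10 + 1/11 = 1*10 + 1/11 = 10 + 1/11 = 111/11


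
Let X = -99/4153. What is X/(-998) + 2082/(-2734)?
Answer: -4314491121/5665796698 ≈ -0.76150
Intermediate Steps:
X = -99/4153 (X = -99*1/4153 = -99/4153 ≈ -0.023838)
X/(-998) + 2082/(-2734) = -99/4153/(-998) + 2082/(-2734) = -99/4153*(-1/998) + 2082*(-1/2734) = 99/4144694 - 1041/1367 = -4314491121/5665796698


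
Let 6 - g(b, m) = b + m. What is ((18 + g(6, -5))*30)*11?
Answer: 7590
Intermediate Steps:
g(b, m) = 6 - b - m (g(b, m) = 6 - (b + m) = 6 + (-b - m) = 6 - b - m)
((18 + g(6, -5))*30)*11 = ((18 + (6 - 1*6 - 1*(-5)))*30)*11 = ((18 + (6 - 6 + 5))*30)*11 = ((18 + 5)*30)*11 = (23*30)*11 = 690*11 = 7590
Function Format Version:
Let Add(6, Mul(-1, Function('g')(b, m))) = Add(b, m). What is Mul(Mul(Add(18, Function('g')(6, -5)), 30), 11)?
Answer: 7590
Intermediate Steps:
Function('g')(b, m) = Add(6, Mul(-1, b), Mul(-1, m)) (Function('g')(b, m) = Add(6, Mul(-1, Add(b, m))) = Add(6, Add(Mul(-1, b), Mul(-1, m))) = Add(6, Mul(-1, b), Mul(-1, m)))
Mul(Mul(Add(18, Function('g')(6, -5)), 30), 11) = Mul(Mul(Add(18, Add(6, Mul(-1, 6), Mul(-1, -5))), 30), 11) = Mul(Mul(Add(18, Add(6, -6, 5)), 30), 11) = Mul(Mul(Add(18, 5), 30), 11) = Mul(Mul(23, 30), 11) = Mul(690, 11) = 7590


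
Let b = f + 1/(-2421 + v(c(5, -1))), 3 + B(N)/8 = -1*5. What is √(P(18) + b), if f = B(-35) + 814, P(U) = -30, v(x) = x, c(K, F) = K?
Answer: √262667369/604 ≈ 26.833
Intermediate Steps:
B(N) = -64 (B(N) = -24 + 8*(-1*5) = -24 + 8*(-5) = -24 - 40 = -64)
f = 750 (f = -64 + 814 = 750)
b = 1811999/2416 (b = 750 + 1/(-2421 + 5) = 750 + 1/(-2416) = 750 - 1/2416 = 1811999/2416 ≈ 750.00)
√(P(18) + b) = √(-30 + 1811999/2416) = √(1739519/2416) = √262667369/604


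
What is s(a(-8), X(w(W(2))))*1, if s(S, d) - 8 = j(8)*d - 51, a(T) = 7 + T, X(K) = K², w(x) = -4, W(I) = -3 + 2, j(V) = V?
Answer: 85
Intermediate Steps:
W(I) = -1
s(S, d) = -43 + 8*d (s(S, d) = 8 + (8*d - 51) = 8 + (-51 + 8*d) = -43 + 8*d)
s(a(-8), X(w(W(2))))*1 = (-43 + 8*(-4)²)*1 = (-43 + 8*16)*1 = (-43 + 128)*1 = 85*1 = 85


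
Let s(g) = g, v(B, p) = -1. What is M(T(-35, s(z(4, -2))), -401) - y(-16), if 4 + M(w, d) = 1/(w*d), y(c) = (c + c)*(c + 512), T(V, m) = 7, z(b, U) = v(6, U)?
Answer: 44541475/2807 ≈ 15868.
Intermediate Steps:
z(b, U) = -1
y(c) = 2*c*(512 + c) (y(c) = (2*c)*(512 + c) = 2*c*(512 + c))
M(w, d) = -4 + 1/(d*w) (M(w, d) = -4 + 1/(w*d) = -4 + 1/(d*w))
M(T(-35, s(z(4, -2))), -401) - y(-16) = (-4 + 1/(-401*7)) - 2*(-16)*(512 - 16) = (-4 - 1/401*⅐) - 2*(-16)*496 = (-4 - 1/2807) - 1*(-15872) = -11229/2807 + 15872 = 44541475/2807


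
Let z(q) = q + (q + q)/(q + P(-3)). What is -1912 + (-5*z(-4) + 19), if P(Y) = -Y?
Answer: -1913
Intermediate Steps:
z(q) = q + 2*q/(3 + q) (z(q) = q + (q + q)/(q - 1*(-3)) = q + (2*q)/(q + 3) = q + (2*q)/(3 + q) = q + 2*q/(3 + q))
-1912 + (-5*z(-4) + 19) = -1912 + (-(-20)*(5 - 4)/(3 - 4) + 19) = -1912 + (-(-20)/(-1) + 19) = -1912 + (-(-20)*(-1) + 19) = -1912 + (-5*4 + 19) = -1912 + (-20 + 19) = -1912 - 1 = -1913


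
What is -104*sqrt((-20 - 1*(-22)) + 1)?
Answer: -104*sqrt(3) ≈ -180.13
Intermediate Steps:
-104*sqrt((-20 - 1*(-22)) + 1) = -104*sqrt((-20 + 22) + 1) = -104*sqrt(2 + 1) = -104*sqrt(3)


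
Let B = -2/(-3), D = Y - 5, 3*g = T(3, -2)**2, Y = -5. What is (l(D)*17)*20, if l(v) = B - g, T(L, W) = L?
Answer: -2380/3 ≈ -793.33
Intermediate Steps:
g = 3 (g = (1/3)*3**2 = (1/3)*9 = 3)
D = -10 (D = -5 - 5 = -10)
B = 2/3 (B = -2*(-1/3) = 2/3 ≈ 0.66667)
l(v) = -7/3 (l(v) = 2/3 - 1*3 = 2/3 - 3 = -7/3)
(l(D)*17)*20 = -7/3*17*20 = -119/3*20 = -2380/3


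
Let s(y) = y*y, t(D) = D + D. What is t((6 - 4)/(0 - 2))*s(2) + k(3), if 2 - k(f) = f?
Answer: -9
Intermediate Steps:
k(f) = 2 - f
t(D) = 2*D
s(y) = y**2
t((6 - 4)/(0 - 2))*s(2) + k(3) = (2*((6 - 4)/(0 - 2)))*2**2 + (2 - 1*3) = (2*(2/(-2)))*4 + (2 - 3) = (2*(2*(-1/2)))*4 - 1 = (2*(-1))*4 - 1 = -2*4 - 1 = -8 - 1 = -9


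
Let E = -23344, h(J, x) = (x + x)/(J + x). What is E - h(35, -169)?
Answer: -1564217/67 ≈ -23347.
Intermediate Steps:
h(J, x) = 2*x/(J + x) (h(J, x) = (2*x)/(J + x) = 2*x/(J + x))
E - h(35, -169) = -23344 - 2*(-169)/(35 - 169) = -23344 - 2*(-169)/(-134) = -23344 - 2*(-169)*(-1)/134 = -23344 - 1*169/67 = -23344 - 169/67 = -1564217/67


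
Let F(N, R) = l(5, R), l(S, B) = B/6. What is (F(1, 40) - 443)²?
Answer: 1713481/9 ≈ 1.9039e+5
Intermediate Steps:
l(S, B) = B/6 (l(S, B) = B*(⅙) = B/6)
F(N, R) = R/6
(F(1, 40) - 443)² = ((⅙)*40 - 443)² = (20/3 - 443)² = (-1309/3)² = 1713481/9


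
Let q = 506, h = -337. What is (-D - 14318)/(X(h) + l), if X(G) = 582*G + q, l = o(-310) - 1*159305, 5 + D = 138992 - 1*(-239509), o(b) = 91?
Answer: 196407/177421 ≈ 1.1070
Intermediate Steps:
D = 378496 (D = -5 + (138992 - 1*(-239509)) = -5 + (138992 + 239509) = -5 + 378501 = 378496)
l = -159214 (l = 91 - 1*159305 = 91 - 159305 = -159214)
X(G) = 506 + 582*G (X(G) = 582*G + 506 = 506 + 582*G)
(-D - 14318)/(X(h) + l) = (-1*378496 - 14318)/((506 + 582*(-337)) - 159214) = (-378496 - 14318)/((506 - 196134) - 159214) = -392814/(-195628 - 159214) = -392814/(-354842) = -392814*(-1/354842) = 196407/177421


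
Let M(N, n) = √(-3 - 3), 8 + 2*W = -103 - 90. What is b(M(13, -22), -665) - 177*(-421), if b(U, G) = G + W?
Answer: 147503/2 ≈ 73752.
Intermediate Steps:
W = -201/2 (W = -4 + (-103 - 90)/2 = -4 + (½)*(-193) = -4 - 193/2 = -201/2 ≈ -100.50)
M(N, n) = I*√6 (M(N, n) = √(-6) = I*√6)
b(U, G) = -201/2 + G (b(U, G) = G - 201/2 = -201/2 + G)
b(M(13, -22), -665) - 177*(-421) = (-201/2 - 665) - 177*(-421) = -1531/2 + 74517 = 147503/2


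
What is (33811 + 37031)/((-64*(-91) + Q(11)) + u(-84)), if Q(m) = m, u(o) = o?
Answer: 23614/1917 ≈ 12.318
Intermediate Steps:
(33811 + 37031)/((-64*(-91) + Q(11)) + u(-84)) = (33811 + 37031)/((-64*(-91) + 11) - 84) = 70842/((5824 + 11) - 84) = 70842/(5835 - 84) = 70842/5751 = 70842*(1/5751) = 23614/1917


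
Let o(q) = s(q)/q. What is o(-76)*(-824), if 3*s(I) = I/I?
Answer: 206/57 ≈ 3.6140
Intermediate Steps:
s(I) = ⅓ (s(I) = (I/I)/3 = (⅓)*1 = ⅓)
o(q) = 1/(3*q)
o(-76)*(-824) = ((⅓)/(-76))*(-824) = ((⅓)*(-1/76))*(-824) = -1/228*(-824) = 206/57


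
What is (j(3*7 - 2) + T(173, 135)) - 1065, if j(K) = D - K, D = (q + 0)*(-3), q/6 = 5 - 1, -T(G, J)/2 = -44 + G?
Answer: -1414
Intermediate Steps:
T(G, J) = 88 - 2*G (T(G, J) = -2*(-44 + G) = 88 - 2*G)
q = 24 (q = 6*(5 - 1) = 6*4 = 24)
D = -72 (D = (24 + 0)*(-3) = 24*(-3) = -72)
j(K) = -72 - K
(j(3*7 - 2) + T(173, 135)) - 1065 = ((-72 - (3*7 - 2)) + (88 - 2*173)) - 1065 = ((-72 - (21 - 2)) + (88 - 346)) - 1065 = ((-72 - 1*19) - 258) - 1065 = ((-72 - 19) - 258) - 1065 = (-91 - 258) - 1065 = -349 - 1065 = -1414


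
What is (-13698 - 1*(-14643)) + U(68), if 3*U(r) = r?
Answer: 2903/3 ≈ 967.67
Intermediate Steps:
U(r) = r/3
(-13698 - 1*(-14643)) + U(68) = (-13698 - 1*(-14643)) + (⅓)*68 = (-13698 + 14643) + 68/3 = 945 + 68/3 = 2903/3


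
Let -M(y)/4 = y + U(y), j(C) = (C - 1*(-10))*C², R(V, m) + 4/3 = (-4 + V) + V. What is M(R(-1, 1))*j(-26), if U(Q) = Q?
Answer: -1903616/3 ≈ -6.3454e+5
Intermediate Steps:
R(V, m) = -16/3 + 2*V (R(V, m) = -4/3 + ((-4 + V) + V) = -4/3 + (-4 + 2*V) = -16/3 + 2*V)
j(C) = C²*(10 + C) (j(C) = (C + 10)*C² = (10 + C)*C² = C²*(10 + C))
M(y) = -8*y (M(y) = -4*(y + y) = -8*y)
M(R(-1, 1))*j(-26) = (-8*(-16/3 + 2*(-1)))*((-26)²*(10 - 26)) = (-8*(-16/3 - 2))*(676*(-16)) = -8*(-22/3)*(-10816) = (176/3)*(-10816) = -1903616/3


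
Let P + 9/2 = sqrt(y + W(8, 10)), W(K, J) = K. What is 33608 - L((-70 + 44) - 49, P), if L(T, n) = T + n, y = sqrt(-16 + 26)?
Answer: 67375/2 - sqrt(8 + sqrt(10)) ≈ 33684.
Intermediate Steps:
y = sqrt(10) ≈ 3.1623
P = -9/2 + sqrt(8 + sqrt(10)) (P = -9/2 + sqrt(sqrt(10) + 8) = -9/2 + sqrt(8 + sqrt(10)) ≈ -1.1590)
33608 - L((-70 + 44) - 49, P) = 33608 - (((-70 + 44) - 49) + (-9/2 + sqrt(8 + sqrt(10)))) = 33608 - ((-26 - 49) + (-9/2 + sqrt(8 + sqrt(10)))) = 33608 - (-75 + (-9/2 + sqrt(8 + sqrt(10)))) = 33608 - (-159/2 + sqrt(8 + sqrt(10))) = 33608 + (159/2 - sqrt(8 + sqrt(10))) = 67375/2 - sqrt(8 + sqrt(10))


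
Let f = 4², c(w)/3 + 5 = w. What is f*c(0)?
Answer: -240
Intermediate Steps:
c(w) = -15 + 3*w
f = 16
f*c(0) = 16*(-15 + 3*0) = 16*(-15 + 0) = 16*(-15) = -240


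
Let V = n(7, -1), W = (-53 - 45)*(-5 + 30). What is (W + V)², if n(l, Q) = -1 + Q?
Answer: 6012304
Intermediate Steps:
W = -2450 (W = -98*25 = -2450)
V = -2 (V = -1 - 1 = -2)
(W + V)² = (-2450 - 2)² = (-2452)² = 6012304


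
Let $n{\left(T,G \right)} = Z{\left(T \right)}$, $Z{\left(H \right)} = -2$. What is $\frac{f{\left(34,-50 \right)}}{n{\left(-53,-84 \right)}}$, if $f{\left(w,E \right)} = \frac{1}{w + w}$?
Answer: $- \frac{1}{136} \approx -0.0073529$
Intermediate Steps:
$n{\left(T,G \right)} = -2$
$f{\left(w,E \right)} = \frac{1}{2 w}$
$\frac{f{\left(34,-50 \right)}}{n{\left(-53,-84 \right)}} = \frac{\frac{1}{2} \cdot \frac{1}{34}}{-2} = \frac{1}{2} \cdot \frac{1}{34} \left(- \frac{1}{2}\right) = \frac{1}{68} \left(- \frac{1}{2}\right) = - \frac{1}{136}$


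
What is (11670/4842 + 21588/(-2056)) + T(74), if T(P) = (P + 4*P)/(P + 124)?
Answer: -331351/53262 ≈ -6.2212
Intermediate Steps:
T(P) = 5*P/(124 + P) (T(P) = (5*P)/(124 + P) = 5*P/(124 + P))
(11670/4842 + 21588/(-2056)) + T(74) = (11670/4842 + 21588/(-2056)) + 5*74/(124 + 74) = (11670*(1/4842) + 21588*(-1/2056)) + 5*74/198 = (1945/807 - 21/2) + 5*74*(1/198) = -13057/1614 + 185/99 = -331351/53262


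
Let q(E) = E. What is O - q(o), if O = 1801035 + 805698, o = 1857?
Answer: 2604876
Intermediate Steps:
O = 2606733
O - q(o) = 2606733 - 1*1857 = 2606733 - 1857 = 2604876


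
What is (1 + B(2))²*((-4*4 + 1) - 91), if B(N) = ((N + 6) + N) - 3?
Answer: -6784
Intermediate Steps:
B(N) = 3 + 2*N (B(N) = ((6 + N) + N) - 3 = (6 + 2*N) - 3 = 3 + 2*N)
(1 + B(2))²*((-4*4 + 1) - 91) = (1 + (3 + 2*2))²*((-4*4 + 1) - 91) = (1 + (3 + 4))²*((-16 + 1) - 91) = (1 + 7)²*(-15 - 91) = 8²*(-106) = 64*(-106) = -6784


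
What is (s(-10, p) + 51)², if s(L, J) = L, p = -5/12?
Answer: 1681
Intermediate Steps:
p = -5/12 (p = -5*1/12 = -5/12 ≈ -0.41667)
(s(-10, p) + 51)² = (-10 + 51)² = 41² = 1681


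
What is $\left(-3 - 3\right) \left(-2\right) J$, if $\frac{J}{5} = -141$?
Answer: $-8460$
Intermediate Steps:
$J = -705$ ($J = 5 \left(-141\right) = -705$)
$\left(-3 - 3\right) \left(-2\right) J = \left(-3 - 3\right) \left(-2\right) \left(-705\right) = \left(-6\right) \left(-2\right) \left(-705\right) = 12 \left(-705\right) = -8460$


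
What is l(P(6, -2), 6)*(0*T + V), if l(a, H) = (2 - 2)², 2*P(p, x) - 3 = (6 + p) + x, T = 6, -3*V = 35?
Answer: 0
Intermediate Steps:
V = -35/3 (V = -⅓*35 = -35/3 ≈ -11.667)
P(p, x) = 9/2 + p/2 + x/2 (P(p, x) = 3/2 + ((6 + p) + x)/2 = 3/2 + (6 + p + x)/2 = 3/2 + (3 + p/2 + x/2) = 9/2 + p/2 + x/2)
l(a, H) = 0 (l(a, H) = 0² = 0)
l(P(6, -2), 6)*(0*T + V) = 0*(0*6 - 35/3) = 0*(0 - 35/3) = 0*(-35/3) = 0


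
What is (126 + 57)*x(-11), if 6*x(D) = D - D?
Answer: 0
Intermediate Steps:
x(D) = 0 (x(D) = (D - D)/6 = (⅙)*0 = 0)
(126 + 57)*x(-11) = (126 + 57)*0 = 183*0 = 0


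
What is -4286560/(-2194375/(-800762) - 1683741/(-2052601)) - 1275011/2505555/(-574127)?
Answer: -10135118027143770602443552794013/8418792042231074648233245 ≈ -1.2039e+6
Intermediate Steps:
-4286560/(-2194375/(-800762) - 1683741/(-2052601)) - 1275011/2505555/(-574127) = -4286560/(-2194375*(-1/800762) - 1683741*(-1/2052601)) - 1275011*1/2505555*(-1/574127) = -4286560/(2194375/800762 + 1683741/2052601) - 1275011/2505555*(-1/574127) = -4286560/5852452130017/1643644881962 + 1275011/1438506775485 = -4286560*1643644881962/5852452130017 + 1275011/1438506775485 = -7045582405223030720/5852452130017 + 1275011/1438506775485 = -10135118027143770602443552794013/8418792042231074648233245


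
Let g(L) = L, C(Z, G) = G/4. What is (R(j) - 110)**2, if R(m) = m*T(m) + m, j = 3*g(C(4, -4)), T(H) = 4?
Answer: 15625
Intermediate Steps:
C(Z, G) = G/4 (C(Z, G) = G*(1/4) = G/4)
j = -3 (j = 3*((1/4)*(-4)) = 3*(-1) = -3)
R(m) = 5*m (R(m) = m*4 + m = 4*m + m = 5*m)
(R(j) - 110)**2 = (5*(-3) - 110)**2 = (-15 - 110)**2 = (-125)**2 = 15625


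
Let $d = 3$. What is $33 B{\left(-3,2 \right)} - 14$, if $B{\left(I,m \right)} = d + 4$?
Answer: $217$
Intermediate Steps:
$B{\left(I,m \right)} = 7$ ($B{\left(I,m \right)} = 3 + 4 = 7$)
$33 B{\left(-3,2 \right)} - 14 = 33 \cdot 7 - 14 = 231 - 14 = 217$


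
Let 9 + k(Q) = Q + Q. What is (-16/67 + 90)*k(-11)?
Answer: -186434/67 ≈ -2782.6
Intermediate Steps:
k(Q) = -9 + 2*Q (k(Q) = -9 + (Q + Q) = -9 + 2*Q)
(-16/67 + 90)*k(-11) = (-16/67 + 90)*(-9 + 2*(-11)) = (-16*1/67 + 90)*(-9 - 22) = (-16/67 + 90)*(-31) = (6014/67)*(-31) = -186434/67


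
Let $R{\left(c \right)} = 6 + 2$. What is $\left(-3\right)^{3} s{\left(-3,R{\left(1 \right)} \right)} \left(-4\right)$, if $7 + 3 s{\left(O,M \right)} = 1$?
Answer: $-216$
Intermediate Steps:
$R{\left(c \right)} = 8$
$s{\left(O,M \right)} = -2$ ($s{\left(O,M \right)} = - \frac{7}{3} + \frac{1}{3} \cdot 1 = - \frac{7}{3} + \frac{1}{3} = -2$)
$\left(-3\right)^{3} s{\left(-3,R{\left(1 \right)} \right)} \left(-4\right) = \left(-3\right)^{3} \left(-2\right) \left(-4\right) = \left(-27\right) \left(-2\right) \left(-4\right) = 54 \left(-4\right) = -216$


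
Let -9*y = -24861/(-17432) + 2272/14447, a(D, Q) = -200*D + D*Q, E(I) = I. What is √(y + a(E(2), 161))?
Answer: 7*I*√227671838465622446/377760156 ≈ 8.8417*I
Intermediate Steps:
y = -398772371/2266560936 (y = -(-24861/(-17432) + 2272/14447)/9 = -(-24861*(-1/17432) + 2272*(1/14447))/9 = -(24861/17432 + 2272/14447)/9 = -⅑*398772371/251840104 = -398772371/2266560936 ≈ -0.17594)
√(y + a(E(2), 161)) = √(-398772371/2266560936 + 2*(-200 + 161)) = √(-398772371/2266560936 + 2*(-39)) = √(-398772371/2266560936 - 78) = √(-177190525379/2266560936) = 7*I*√227671838465622446/377760156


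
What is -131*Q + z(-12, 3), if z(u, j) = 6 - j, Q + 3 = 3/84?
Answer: 10957/28 ≈ 391.32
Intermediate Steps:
Q = -83/28 (Q = -3 + 3/84 = -3 + 3*(1/84) = -3 + 1/28 = -83/28 ≈ -2.9643)
-131*Q + z(-12, 3) = -131*(-83/28) + (6 - 1*3) = 10873/28 + (6 - 3) = 10873/28 + 3 = 10957/28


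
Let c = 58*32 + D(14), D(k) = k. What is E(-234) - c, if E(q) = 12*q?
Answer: -4678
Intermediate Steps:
c = 1870 (c = 58*32 + 14 = 1856 + 14 = 1870)
E(-234) - c = 12*(-234) - 1*1870 = -2808 - 1870 = -4678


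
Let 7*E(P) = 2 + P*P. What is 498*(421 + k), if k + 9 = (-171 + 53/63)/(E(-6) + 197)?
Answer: 870423656/4251 ≈ 2.0476e+5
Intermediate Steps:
E(P) = 2/7 + P²/7 (E(P) = (2 + P*P)/7 = (2 + P²)/7 = 2/7 + P²/7)
k = -125497/12753 (k = -9 + (-171 + 53/63)/((2/7 + (⅐)*(-6)²) + 197) = -9 + (-171 + 53*(1/63))/((2/7 + (⅐)*36) + 197) = -9 + (-171 + 53/63)/((2/7 + 36/7) + 197) = -9 - 10720/(63*(38/7 + 197)) = -9 - 10720/(63*1417/7) = -9 - 10720/63*7/1417 = -9 - 10720/12753 = -125497/12753 ≈ -9.8406)
498*(421 + k) = 498*(421 - 125497/12753) = 498*(5243516/12753) = 870423656/4251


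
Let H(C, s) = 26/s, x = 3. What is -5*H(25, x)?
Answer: -130/3 ≈ -43.333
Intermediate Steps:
-5*H(25, x) = -130/3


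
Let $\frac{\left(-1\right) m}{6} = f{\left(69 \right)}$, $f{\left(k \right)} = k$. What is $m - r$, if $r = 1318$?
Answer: $-1732$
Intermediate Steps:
$m = -414$ ($m = \left(-6\right) 69 = -414$)
$m - r = -414 - 1318 = -1732$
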